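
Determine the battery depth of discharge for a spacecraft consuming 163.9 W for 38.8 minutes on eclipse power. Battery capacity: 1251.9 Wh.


E_used = P * t / 60 = 163.9 * 38.8 / 60 = 105.9887 Wh
DOD = E_used / E_total * 100 = 105.9887 / 1251.9 * 100
DOD = 8.4662 %

8.4662 %


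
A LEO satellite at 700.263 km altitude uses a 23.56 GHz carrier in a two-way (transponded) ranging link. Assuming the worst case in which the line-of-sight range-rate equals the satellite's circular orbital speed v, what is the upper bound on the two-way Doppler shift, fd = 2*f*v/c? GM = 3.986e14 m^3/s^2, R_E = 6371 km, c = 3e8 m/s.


r = 7.071263e+06 m
v = sqrt(mu/r) = 7507.9289 m/s (worst-case radial velocity)
f = 23.56 GHz = 2.356e+10 Hz
fd = 2*f*v/c = 2*2.356e+10*7507.9289/3.0e+08
fd = 1.1792454e+06 Hz

1.1792e+06 Hz


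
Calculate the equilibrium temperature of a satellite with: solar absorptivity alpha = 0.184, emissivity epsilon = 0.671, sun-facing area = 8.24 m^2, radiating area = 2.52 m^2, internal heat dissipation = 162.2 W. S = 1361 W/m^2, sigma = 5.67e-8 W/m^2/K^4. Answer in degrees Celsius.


Numerator = alpha*S*A_sun + Q_int = 0.184*1361*8.24 + 162.2 = 2225.6938 W
Denominator = eps*sigma*A_rad = 0.671*5.67e-8*2.52 = 9.5875164e-08 W/K^4
T^4 = 2.3214498e+10 K^4
T = 390.3371 K = 117.1871 C

117.1871 degrees Celsius


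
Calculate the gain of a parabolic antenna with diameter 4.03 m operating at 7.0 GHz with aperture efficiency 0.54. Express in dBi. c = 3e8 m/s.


lambda = c/f = 3e8 / 7.0e+09 = 0.04285714 m
G = eta*(pi*D/lambda)^2 = 0.54*(pi*4.03/0.04285714)^2
G = 47125.6299 (linear)
G = 10*log10(47125.6299) = 46.7326 dBi

46.7326 dBi


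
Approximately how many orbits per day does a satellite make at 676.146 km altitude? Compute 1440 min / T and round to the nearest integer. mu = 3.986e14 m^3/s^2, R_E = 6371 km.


r = 7.047146e+06 m
T = 2*pi*sqrt(r^3/mu) = 5887.5028 s = 98.1250 min
revs/day = 1440 / 98.1250 = 14.6752
Rounded: 15 revolutions per day

15 revolutions per day


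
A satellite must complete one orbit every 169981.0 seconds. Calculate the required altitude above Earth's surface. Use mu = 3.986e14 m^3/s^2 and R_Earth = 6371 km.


T = 169981.0 s
r = (mu*T^2/(4*pi^2))^(1/3) = (3.986e14 * 169981.0^2 / (4*pi^2))^(1/3)
r = 6.6322279e+07 m = 66322.2787 km
alt = r - R_E = 66322.2787 - 6371 = 59951.2787 km

59951.2787 km


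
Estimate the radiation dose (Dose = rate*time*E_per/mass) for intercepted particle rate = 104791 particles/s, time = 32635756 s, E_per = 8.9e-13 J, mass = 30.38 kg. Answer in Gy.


Total energy deposited = rate * time * E_per
  = 104791 * 32635756 * 8.9e-13 = 3.0437 J
Dose = E_total / mass = 3.0437 / 30.38
Dose = 0.100189 Gy

0.1002 Gy


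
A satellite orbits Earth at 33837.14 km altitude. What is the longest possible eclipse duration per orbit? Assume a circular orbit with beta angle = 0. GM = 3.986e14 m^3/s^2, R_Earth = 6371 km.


r = 40208.1400 km
T = 1337.3065 min
Eclipse fraction = arcsin(R_E/r)/pi = arcsin(6371.0000/40208.1400)/pi
= arcsin(0.1584505)/pi = 0.05064983
Eclipse duration = 0.05064983 * 1337.3065 = 67.7343 min

67.7343 minutes


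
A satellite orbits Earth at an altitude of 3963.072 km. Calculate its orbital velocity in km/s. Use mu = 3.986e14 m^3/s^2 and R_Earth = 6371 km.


r = R_E + alt = 6371.0 + 3963.072 = 10334.0720 km = 1.0334072e+07 m
v = sqrt(mu/r) = sqrt(3.986e14 / 1.0334072e+07) = 6210.5907 m/s = 6.2106 km/s

6.2106 km/s


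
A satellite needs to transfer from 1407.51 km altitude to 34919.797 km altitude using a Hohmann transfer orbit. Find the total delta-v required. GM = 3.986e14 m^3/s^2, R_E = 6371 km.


r1 = 7778.5100 km = 7.77851e+06 m
r2 = 41290.7970 km = 4.1290797e+07 m
dv1 = sqrt(mu/r1)*(sqrt(2*r2/(r1+r2)) - 1) = 2128.1341 m/s
dv2 = sqrt(mu/r2)*(1 - sqrt(2*r1/(r1+r2))) = 1357.5606 m/s
total dv = |dv1| + |dv2| = 2128.1341 + 1357.5606 = 3485.6947 m/s = 3.4857 km/s

3.4857 km/s


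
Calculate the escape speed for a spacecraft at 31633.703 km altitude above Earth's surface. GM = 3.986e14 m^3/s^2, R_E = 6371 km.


r = 6371.0 + 31633.703 = 38004.7030 km = 3.8004703e+07 m
v_esc = sqrt(2*mu/r) = sqrt(2*3.986e14 / 3.8004703e+07)
v_esc = 4579.9947 m/s = 4.5800 km/s

4.5800 km/s


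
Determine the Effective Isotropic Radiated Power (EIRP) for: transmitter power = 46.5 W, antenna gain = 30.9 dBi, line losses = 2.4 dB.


Pt = 46.5 W = 16.6745 dBW
EIRP = Pt_dBW + Gt - losses = 16.6745 + 30.9 - 2.4 = 45.1745 dBW

45.1745 dBW


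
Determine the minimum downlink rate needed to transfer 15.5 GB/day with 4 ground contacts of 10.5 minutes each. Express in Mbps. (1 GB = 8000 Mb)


total contact time = 4 * 10.5 * 60 = 2520.0000 s
data = 15.5 GB = 124000.0000 Mb
rate = 124000.0000 / 2520.0000 = 49.2063 Mbps

49.2063 Mbps


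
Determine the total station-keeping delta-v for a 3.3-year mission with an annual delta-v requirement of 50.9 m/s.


dV = rate * years = 50.9 * 3.3
dV = 167.9700 m/s

167.9700 m/s


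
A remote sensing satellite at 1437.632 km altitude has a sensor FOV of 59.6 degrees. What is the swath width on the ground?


FOV = 59.6 deg = 1.0402 rad
swath = 2 * alt * tan(FOV/2) = 2 * 1437.632 * tan(0.5201081)
swath = 2 * 1437.632 * 0.5727054
swath = 1646.6792 km

1646.6792 km


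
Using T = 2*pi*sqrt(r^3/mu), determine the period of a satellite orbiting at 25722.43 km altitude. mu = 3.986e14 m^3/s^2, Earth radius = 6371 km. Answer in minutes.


r = 32093.4300 km = 3.209343e+07 m
T = 2*pi*sqrt(r^3/mu) = 2*pi*sqrt(3.3055856e+22 / 3.986e14)
T = 57218.3623 s = 953.6394 min

953.6394 minutes


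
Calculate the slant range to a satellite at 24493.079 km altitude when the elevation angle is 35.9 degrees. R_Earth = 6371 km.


h = 24493.079 km, el = 35.9 deg
d = -R_E*sin(el) + sqrt((R_E*sin(el))^2 + 2*R_E*h + h^2)
d = -6371.0000*sin(0.6265732) + sqrt((6371.0000*0.5863724)^2 + 2*6371.0000*24493.079 + 24493.079^2)
d = 26693.7759 km

26693.7759 km


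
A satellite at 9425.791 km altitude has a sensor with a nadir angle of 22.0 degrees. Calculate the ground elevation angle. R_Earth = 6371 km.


r = R_E + alt = 15796.7910 km
Law of sines in the satellite / Earth-center / ground-point triangle:
  sin(nadir)/R_E = sin(90 + el)/r  =>  cos(el) = (r/R_E)*sin(nadir)
cos(el) = (15796.7910 / 6371.0000) * sin(22.0 deg) = 0.928831
el = arccos(0.928831) = 21.7467 deg
(Earth-central angle = 90 - nadir - el = 46.2533 deg)

21.7467 degrees


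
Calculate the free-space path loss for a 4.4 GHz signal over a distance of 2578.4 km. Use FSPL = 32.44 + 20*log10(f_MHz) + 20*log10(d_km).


f = 4.4 GHz = 4400.0000 MHz
d = 2578.4 km
FSPL = 32.44 + 20*log10(4400.0000) + 20*log10(2578.4)
FSPL = 32.44 + 72.8691 + 68.2270
FSPL = 173.5361 dB

173.5361 dB


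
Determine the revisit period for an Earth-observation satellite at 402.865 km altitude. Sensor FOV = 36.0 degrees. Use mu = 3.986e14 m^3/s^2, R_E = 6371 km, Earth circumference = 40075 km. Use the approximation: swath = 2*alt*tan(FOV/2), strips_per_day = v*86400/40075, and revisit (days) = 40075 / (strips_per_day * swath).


swath = 2*402.865*tan(0.3141593) = 261.7975 km
v = sqrt(mu/r) = 7670.9717 m/s = 7.6710 km/s
strips/day = v*86400/40075 = 7.6710*86400/40075 = 16.5383
coverage/day = strips * swath = 16.5383 * 261.7975 = 4329.6836 km
revisit = 40075 / 4329.6836 = 9.2559 days

9.2559 days


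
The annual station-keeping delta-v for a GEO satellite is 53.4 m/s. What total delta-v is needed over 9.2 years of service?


dV = rate * years = 53.4 * 9.2
dV = 491.2800 m/s

491.2800 m/s


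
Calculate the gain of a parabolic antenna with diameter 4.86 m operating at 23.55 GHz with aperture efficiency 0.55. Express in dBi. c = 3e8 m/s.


lambda = c/f = 3e8 / 2.355e+10 = 0.01273885 m
G = eta*(pi*D/lambda)^2 = 0.55*(pi*4.86/0.01273885)^2
G = 790085.8555 (linear)
G = 10*log10(790085.8555) = 58.9767 dBi

58.9767 dBi


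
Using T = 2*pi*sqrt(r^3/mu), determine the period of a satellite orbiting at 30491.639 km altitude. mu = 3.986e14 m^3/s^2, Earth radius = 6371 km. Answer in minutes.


r = 36862.6390 km = 3.6862639e+07 m
T = 2*pi*sqrt(r^3/mu) = 2*pi*sqrt(5.009095e+22 / 3.986e14)
T = 70435.3790 s = 1173.9230 min

1173.9230 minutes


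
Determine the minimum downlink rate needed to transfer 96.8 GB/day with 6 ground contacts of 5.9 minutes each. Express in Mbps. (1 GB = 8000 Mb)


total contact time = 6 * 5.9 * 60 = 2124.0000 s
data = 96.8 GB = 774400.0000 Mb
rate = 774400.0000 / 2124.0000 = 364.5951 Mbps

364.5951 Mbps


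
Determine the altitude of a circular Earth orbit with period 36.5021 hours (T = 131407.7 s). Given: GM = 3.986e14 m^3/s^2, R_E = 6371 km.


T = 131407.7 s
r = (mu*T^2/(4*pi^2))^(1/3) = (3.986e14 * 131407.7^2 / (4*pi^2))^(1/3)
r = 5.586499e+07 m = 55864.9904 km
alt = r - R_E = 55864.9904 - 6371 = 49493.9904 km

49493.9904 km


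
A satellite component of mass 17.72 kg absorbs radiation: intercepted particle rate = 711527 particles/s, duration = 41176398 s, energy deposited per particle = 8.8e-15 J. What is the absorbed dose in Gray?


Total energy deposited = rate * time * E_per
  = 711527 * 41176398 * 8.8e-15 = 0.2578234 J
Dose = E_total / mass = 0.2578234 / 17.72
Dose = 0.01454986 Gy

0.0145 Gy


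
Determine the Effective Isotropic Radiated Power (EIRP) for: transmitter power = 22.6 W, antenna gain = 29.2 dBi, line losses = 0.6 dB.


Pt = 22.6 W = 13.5411 dBW
EIRP = Pt_dBW + Gt - losses = 13.5411 + 29.2 - 0.6 = 42.1411 dBW

42.1411 dBW


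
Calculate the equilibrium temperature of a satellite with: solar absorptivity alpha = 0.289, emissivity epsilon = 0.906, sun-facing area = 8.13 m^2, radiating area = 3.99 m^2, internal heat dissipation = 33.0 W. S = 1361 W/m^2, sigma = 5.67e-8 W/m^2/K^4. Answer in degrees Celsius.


Numerator = alpha*S*A_sun + Q_int = 0.289*1361*8.13 + 33.0 = 3230.7648 W
Denominator = eps*sigma*A_rad = 0.906*5.67e-8*3.99 = 2.049671e-07 W/K^4
T^4 = 1.5762358e+10 K^4
T = 354.3279 K = 81.1779 C

81.1779 degrees Celsius


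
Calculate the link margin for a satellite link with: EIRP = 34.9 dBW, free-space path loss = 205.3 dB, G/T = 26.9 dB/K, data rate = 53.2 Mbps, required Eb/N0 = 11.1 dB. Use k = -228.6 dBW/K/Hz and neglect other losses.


C/N0 = EIRP - FSPL + G/T - k = 34.9 - 205.3 + 26.9 - (-228.6)
C/N0 = 85.1000 dB-Hz
R_b = 53.2 Mbps = 5.32e+07 bps -> 10*log10(R_b) = 77.2591 dB-Hz
Eb/N0 = C/N0 - 10*log10(R_b) = 85.1000 - 77.2591 = 7.8409 dB
Margin = Eb/N0 - Eb/N0_req = 7.8409 - 11.1 = -3.2591 dB (negative margin: link does not close)

-3.2591 dB


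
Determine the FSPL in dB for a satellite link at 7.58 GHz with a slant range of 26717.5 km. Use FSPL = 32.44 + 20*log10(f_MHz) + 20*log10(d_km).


f = 7.58 GHz = 7580.0000 MHz
d = 26717.5 km
FSPL = 32.44 + 20*log10(7580.0000) + 20*log10(26717.5)
FSPL = 32.44 + 77.5934 + 88.5359
FSPL = 198.5693 dB

198.5693 dB


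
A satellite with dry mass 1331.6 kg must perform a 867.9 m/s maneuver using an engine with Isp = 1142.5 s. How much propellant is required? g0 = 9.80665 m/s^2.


ve = Isp * g0 = 1142.5 * 9.80665 = 11204.097625 m/s
mass ratio = exp(dv/ve) = exp(867.9/11204.097625) = 1.08054196
m_prop = m_dry * (mr - 1) = 1331.6 * (1.08054196 - 1)
m_prop = 107.2497 kg

107.2497 kg


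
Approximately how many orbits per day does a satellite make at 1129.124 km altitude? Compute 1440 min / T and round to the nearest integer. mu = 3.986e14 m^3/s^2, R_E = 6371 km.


r = 7.500124e+06 m
T = 2*pi*sqrt(r^3/mu) = 6464.1866 s = 107.7364 min
revs/day = 1440 / 107.7364 = 13.3660
Rounded: 13 revolutions per day

13 revolutions per day


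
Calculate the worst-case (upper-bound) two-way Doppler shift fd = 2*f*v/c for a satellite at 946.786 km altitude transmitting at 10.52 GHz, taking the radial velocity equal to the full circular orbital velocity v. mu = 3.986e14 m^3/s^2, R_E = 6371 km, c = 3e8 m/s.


r = 7.317786e+06 m
v = sqrt(mu/r) = 7380.3812 m/s (worst-case radial velocity)
f = 10.52 GHz = 1.052e+10 Hz
fd = 2*f*v/c = 2*1.052e+10*7380.3812/3.0e+08
fd = 517610.7358 Hz

517610.7358 Hz


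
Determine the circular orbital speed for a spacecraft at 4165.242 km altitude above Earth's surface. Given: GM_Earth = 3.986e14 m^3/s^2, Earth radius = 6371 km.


r = R_E + alt = 6371.0 + 4165.242 = 10536.2420 km = 1.0536242e+07 m
v = sqrt(mu/r) = sqrt(3.986e14 / 1.0536242e+07) = 6150.7175 m/s = 6.1507 km/s

6.1507 km/s


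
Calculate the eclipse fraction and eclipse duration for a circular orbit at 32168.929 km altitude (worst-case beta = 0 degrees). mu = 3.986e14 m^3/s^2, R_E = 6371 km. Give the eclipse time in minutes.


r = 38539.9290 km
T = 1254.9497 min
Eclipse fraction = arcsin(R_E/r)/pi = arcsin(6371.0000/38539.9290)/pi
= arcsin(0.1653091)/pi = 0.05286217
Eclipse duration = 0.05286217 * 1254.9497 = 66.3394 min

66.3394 minutes


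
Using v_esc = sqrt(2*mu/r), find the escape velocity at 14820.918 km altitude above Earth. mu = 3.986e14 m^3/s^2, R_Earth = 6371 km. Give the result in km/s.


r = 6371.0 + 14820.918 = 21191.9180 km = 2.1191918e+07 m
v_esc = sqrt(2*mu/r) = sqrt(2*3.986e14 / 2.1191918e+07)
v_esc = 6133.3608 m/s = 6.1334 km/s

6.1334 km/s


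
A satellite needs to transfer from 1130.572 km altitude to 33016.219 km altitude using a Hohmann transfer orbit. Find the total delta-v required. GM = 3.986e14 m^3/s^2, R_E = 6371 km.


r1 = 7501.5720 km = 7.501572e+06 m
r2 = 39387.2190 km = 3.9387219e+07 m
dv1 = sqrt(mu/r1)*(sqrt(2*r2/(r1+r2)) - 1) = 2158.8220 m/s
dv2 = sqrt(mu/r2)*(1 - sqrt(2*r1/(r1+r2))) = 1381.7177 m/s
total dv = |dv1| + |dv2| = 2158.8220 + 1381.7177 = 3540.5396 m/s = 3.5405 km/s

3.5405 km/s


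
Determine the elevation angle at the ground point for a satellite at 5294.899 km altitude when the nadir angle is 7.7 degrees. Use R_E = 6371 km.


r = R_E + alt = 11665.8990 km
Law of sines in the satellite / Earth-center / ground-point triangle:
  sin(nadir)/R_E = sin(90 + el)/r  =>  cos(el) = (r/R_E)*sin(nadir)
cos(el) = (11665.8990 / 6371.0000) * sin(7.7 deg) = 0.2453413
el = arccos(0.2453413) = 75.7980 deg
(Earth-central angle = 90 - nadir - el = 6.5020 deg)

75.7980 degrees


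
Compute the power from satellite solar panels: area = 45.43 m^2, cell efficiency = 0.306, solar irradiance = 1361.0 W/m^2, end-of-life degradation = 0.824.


P = area * eta * S * degradation
P = 45.43 * 0.306 * 1361.0 * 0.824
P = 15590.1215 W

15590.1215 W


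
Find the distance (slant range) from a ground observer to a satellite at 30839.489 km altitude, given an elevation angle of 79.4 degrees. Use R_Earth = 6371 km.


h = 30839.489 km, el = 79.4 deg
d = -R_E*sin(el) + sqrt((R_E*sin(el))^2 + 2*R_E*h + h^2)
d = -6371.0000*sin(1.3858) + sqrt((6371.0000*0.9829353)^2 + 2*6371.0000*30839.489 + 30839.489^2)
d = 30929.7478 km

30929.7478 km


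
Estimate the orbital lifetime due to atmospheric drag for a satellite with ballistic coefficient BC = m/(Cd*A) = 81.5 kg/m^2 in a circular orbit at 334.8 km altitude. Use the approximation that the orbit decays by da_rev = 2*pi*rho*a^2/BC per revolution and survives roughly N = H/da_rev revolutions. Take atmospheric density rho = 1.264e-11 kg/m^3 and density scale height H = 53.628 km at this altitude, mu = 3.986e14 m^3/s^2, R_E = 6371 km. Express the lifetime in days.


a = R_E + alt = 6705.8000 km = 6.7058e+06 m
da_rev = 2*pi*rho*a^2/BC = 2*pi*1.264e-11*(6.7058e+06)^2/81.5 = 43.819814 m per revolution
N = H/da_rev = 53628.0000 m / 43.819814 m = 1223.8299 revolutions
P = 2*pi*sqrt(a^3/mu) = 5464.9616 s
lifetime = N*P = 1223.8299 * 5464.9616 = 6.6881837e+06 s = 77.4095 days

77.4095 days


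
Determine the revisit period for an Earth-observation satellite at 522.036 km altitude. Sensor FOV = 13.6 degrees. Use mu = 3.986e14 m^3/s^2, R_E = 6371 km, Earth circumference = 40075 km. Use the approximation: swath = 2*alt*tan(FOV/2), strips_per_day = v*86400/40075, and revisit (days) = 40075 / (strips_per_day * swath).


swath = 2*522.036*tan(0.1186824) = 124.4980 km
v = sqrt(mu/r) = 7604.3723 m/s = 7.6044 km/s
strips/day = v*86400/40075 = 7.6044*86400/40075 = 16.3947
coverage/day = strips * swath = 16.3947 * 124.4980 = 2041.1087 km
revisit = 40075 / 2041.1087 = 19.6339 days

19.6339 days


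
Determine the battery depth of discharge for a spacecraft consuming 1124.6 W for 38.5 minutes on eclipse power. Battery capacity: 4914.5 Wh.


E_used = P * t / 60 = 1124.6 * 38.5 / 60 = 721.6183 Wh
DOD = E_used / E_total * 100 = 721.6183 / 4914.5 * 100
DOD = 14.6835 %

14.6835 %


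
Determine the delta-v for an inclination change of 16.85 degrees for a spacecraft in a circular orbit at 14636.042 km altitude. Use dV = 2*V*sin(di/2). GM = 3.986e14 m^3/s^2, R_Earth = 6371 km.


r = 21007.0420 km = 2.1007042e+07 m
V = sqrt(mu/r) = 4355.9832 m/s
di = 16.85 deg = 0.294088 rad
dV = 2*V*sin(di/2) = 2*4355.9832*sin(0.147044)
dV = 1276.4308 m/s = 1.2764 km/s

1.2764 km/s


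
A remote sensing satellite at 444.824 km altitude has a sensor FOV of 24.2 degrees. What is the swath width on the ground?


FOV = 24.2 deg = 0.4223697 rad
swath = 2 * alt * tan(FOV/2) = 2 * 444.824 * tan(0.2111848)
swath = 2 * 444.824 * 0.2143814
swath = 190.7240 km

190.7240 km


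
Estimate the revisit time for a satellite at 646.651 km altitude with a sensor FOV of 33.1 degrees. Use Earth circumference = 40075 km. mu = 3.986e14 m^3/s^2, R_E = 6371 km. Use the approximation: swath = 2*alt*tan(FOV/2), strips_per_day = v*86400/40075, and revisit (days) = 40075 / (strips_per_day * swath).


swath = 2*646.651*tan(0.288852) = 384.3215 km
v = sqrt(mu/r) = 7536.5531 m/s = 7.5366 km/s
strips/day = v*86400/40075 = 7.5366*86400/40075 = 16.2485
coverage/day = strips * swath = 16.2485 * 384.3215 = 6244.6431 km
revisit = 40075 / 6244.6431 = 6.4175 days

6.4175 days


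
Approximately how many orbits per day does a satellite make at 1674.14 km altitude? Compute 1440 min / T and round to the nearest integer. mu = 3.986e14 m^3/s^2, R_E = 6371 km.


r = 8.04514e+06 m
T = 2*pi*sqrt(r^3/mu) = 7181.4416 s = 119.6907 min
revs/day = 1440 / 119.6907 = 12.0310
Rounded: 12 revolutions per day

12 revolutions per day


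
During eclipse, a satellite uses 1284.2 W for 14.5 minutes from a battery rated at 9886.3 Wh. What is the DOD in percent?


E_used = P * t / 60 = 1284.2 * 14.5 / 60 = 310.3483 Wh
DOD = E_used / E_total * 100 = 310.3483 / 9886.3 * 100
DOD = 3.1392 %

3.1392 %


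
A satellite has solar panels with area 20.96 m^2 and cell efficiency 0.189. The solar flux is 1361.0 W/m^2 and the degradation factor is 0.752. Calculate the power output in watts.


P = area * eta * S * degradation
P = 20.96 * 0.189 * 1361.0 * 0.752
P = 4054.4229 W

4054.4229 W


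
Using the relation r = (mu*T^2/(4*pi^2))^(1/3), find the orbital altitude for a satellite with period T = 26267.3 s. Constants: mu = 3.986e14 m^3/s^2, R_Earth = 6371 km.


T = 26267.3 s
r = (mu*T^2/(4*pi^2))^(1/3) = (3.986e14 * 26267.3^2 / (4*pi^2))^(1/3)
r = 1.9098656e+07 m = 19098.6561 km
alt = r - R_E = 19098.6561 - 6371 = 12727.6561 km

12727.6561 km


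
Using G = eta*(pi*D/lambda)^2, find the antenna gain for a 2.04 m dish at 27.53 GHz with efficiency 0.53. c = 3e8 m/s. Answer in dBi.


lambda = c/f = 3e8 / 2.753e+10 = 0.0108972 m
G = eta*(pi*D/lambda)^2 = 0.53*(pi*2.04/0.0108972)^2
G = 183318.3177 (linear)
G = 10*log10(183318.3177) = 52.6321 dBi

52.6321 dBi


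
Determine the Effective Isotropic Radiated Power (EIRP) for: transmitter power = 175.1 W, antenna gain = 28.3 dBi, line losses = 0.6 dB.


Pt = 175.1 W = 22.4329 dBW
EIRP = Pt_dBW + Gt - losses = 22.4329 + 28.3 - 0.6 = 50.1329 dBW

50.1329 dBW


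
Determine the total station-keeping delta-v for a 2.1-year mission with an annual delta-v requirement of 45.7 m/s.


dV = rate * years = 45.7 * 2.1
dV = 95.9700 m/s

95.9700 m/s


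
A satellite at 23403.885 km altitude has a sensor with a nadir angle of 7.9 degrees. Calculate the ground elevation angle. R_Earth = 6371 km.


r = R_E + alt = 29774.8850 km
Law of sines in the satellite / Earth-center / ground-point triangle:
  sin(nadir)/R_E = sin(90 + el)/r  =>  cos(el) = (r/R_E)*sin(nadir)
cos(el) = (29774.8850 / 6371.0000) * sin(7.9 deg) = 0.6423474
el = arccos(0.6423474) = 50.0329 deg
(Earth-central angle = 90 - nadir - el = 32.0671 deg)

50.0329 degrees


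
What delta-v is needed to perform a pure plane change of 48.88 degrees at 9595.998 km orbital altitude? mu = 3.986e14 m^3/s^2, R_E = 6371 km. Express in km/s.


r = 15966.9980 km = 1.5966998e+07 m
V = sqrt(mu/r) = 4996.3978 m/s
di = 48.88 deg = 0.8531169 rad
dV = 2*V*sin(di/2) = 2*4996.3978*sin(0.4265585)
dV = 4134.4203 m/s = 4.1344 km/s

4.1344 km/s


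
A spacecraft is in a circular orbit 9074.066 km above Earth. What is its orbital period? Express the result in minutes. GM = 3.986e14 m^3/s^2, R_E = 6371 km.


r = 15445.0660 km = 1.5445066e+07 m
T = 2*pi*sqrt(r^3/mu) = 2*pi*sqrt(3.6844215e+21 / 3.986e14)
T = 19102.7492 s = 318.3792 min

318.3792 minutes


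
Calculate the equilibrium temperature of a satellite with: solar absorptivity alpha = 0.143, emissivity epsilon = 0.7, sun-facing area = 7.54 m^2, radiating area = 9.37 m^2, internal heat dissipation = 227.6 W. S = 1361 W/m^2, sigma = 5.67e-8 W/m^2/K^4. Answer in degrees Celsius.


Numerator = alpha*S*A_sun + Q_int = 0.143*1361*7.54 + 227.6 = 1695.0574 W
Denominator = eps*sigma*A_rad = 0.7*5.67e-8*9.37 = 3.718953e-07 W/K^4
T^4 = 4.5578888e+09 K^4
T = 259.8310 K = -13.3190 C

-13.3190 degrees Celsius


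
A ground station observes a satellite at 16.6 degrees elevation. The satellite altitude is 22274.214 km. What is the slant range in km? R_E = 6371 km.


h = 22274.214 km, el = 16.6 deg
d = -R_E*sin(el) + sqrt((R_E*sin(el))^2 + 2*R_E*h + h^2)
d = -6371.0000*sin(0.2897247) + sqrt((6371.0000*0.2856884)^2 + 2*6371.0000*22274.214 + 22274.214^2)
d = 26166.8672 km

26166.8672 km


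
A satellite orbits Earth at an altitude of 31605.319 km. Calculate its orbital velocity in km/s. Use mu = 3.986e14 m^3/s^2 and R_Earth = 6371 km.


r = R_E + alt = 6371.0 + 31605.319 = 37976.3190 km = 3.7976319e+07 m
v = sqrt(mu/r) = sqrt(3.986e14 / 3.7976319e+07) = 3239.7553 m/s = 3.2398 km/s

3.2398 km/s


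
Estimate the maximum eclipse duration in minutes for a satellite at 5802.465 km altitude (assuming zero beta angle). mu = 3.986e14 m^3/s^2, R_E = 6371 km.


r = 12173.4650 km
T = 222.7826 min
Eclipse fraction = arcsin(R_E/r)/pi = arcsin(6371.0000/12173.4650)/pi
= arcsin(0.5233514)/pi = 0.1753185
Eclipse duration = 0.1753185 * 222.7826 = 39.0579 min

39.0579 minutes


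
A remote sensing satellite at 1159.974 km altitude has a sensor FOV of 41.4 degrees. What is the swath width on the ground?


FOV = 41.4 deg = 0.7225663 rad
swath = 2 * alt * tan(FOV/2) = 2 * 1159.974 * tan(0.3612832)
swath = 2 * 1159.974 * 0.3778685
swath = 876.6353 km

876.6353 km


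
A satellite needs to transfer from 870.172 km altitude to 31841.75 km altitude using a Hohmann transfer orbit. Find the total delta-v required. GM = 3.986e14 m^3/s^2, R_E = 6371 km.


r1 = 7241.1720 km = 7.241172e+06 m
r2 = 38212.7500 km = 3.821275e+07 m
dv1 = sqrt(mu/r1)*(sqrt(2*r2/(r1+r2)) - 1) = 2201.1788 m/s
dv2 = sqrt(mu/r2)*(1 - sqrt(2*r1/(r1+r2))) = 1406.6686 m/s
total dv = |dv1| + |dv2| = 2201.1788 + 1406.6686 = 3607.8475 m/s = 3.6078 km/s

3.6078 km/s


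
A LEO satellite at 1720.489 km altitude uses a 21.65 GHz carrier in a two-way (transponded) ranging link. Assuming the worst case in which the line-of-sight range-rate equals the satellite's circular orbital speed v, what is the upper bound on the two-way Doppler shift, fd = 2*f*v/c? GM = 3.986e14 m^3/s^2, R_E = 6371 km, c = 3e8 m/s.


r = 8.091489e+06 m
v = sqrt(mu/r) = 7018.6635 m/s (worst-case radial velocity)
f = 21.65 GHz = 2.165e+10 Hz
fd = 2*f*v/c = 2*2.165e+10*7018.6635/3.0e+08
fd = 1.0130271e+06 Hz

1.0130e+06 Hz


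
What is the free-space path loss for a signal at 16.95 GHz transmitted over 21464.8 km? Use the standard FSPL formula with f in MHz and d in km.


f = 16.95 GHz = 16950.0000 MHz
d = 21464.8 km
FSPL = 32.44 + 20*log10(16950.0000) + 20*log10(21464.8)
FSPL = 32.44 + 84.5834 + 86.6345
FSPL = 203.6579 dB

203.6579 dB


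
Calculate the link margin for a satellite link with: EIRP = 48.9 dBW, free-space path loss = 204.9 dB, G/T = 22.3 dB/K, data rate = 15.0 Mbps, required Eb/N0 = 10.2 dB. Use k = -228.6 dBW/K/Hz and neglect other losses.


C/N0 = EIRP - FSPL + G/T - k = 48.9 - 204.9 + 22.3 - (-228.6)
C/N0 = 94.9000 dB-Hz
R_b = 15.0 Mbps = 1.5e+07 bps -> 10*log10(R_b) = 71.7609 dB-Hz
Eb/N0 = C/N0 - 10*log10(R_b) = 94.9000 - 71.7609 = 23.1391 dB
Margin = Eb/N0 - Eb/N0_req = 23.1391 - 10.2 = 12.9391 dB (link closes)

12.9391 dB


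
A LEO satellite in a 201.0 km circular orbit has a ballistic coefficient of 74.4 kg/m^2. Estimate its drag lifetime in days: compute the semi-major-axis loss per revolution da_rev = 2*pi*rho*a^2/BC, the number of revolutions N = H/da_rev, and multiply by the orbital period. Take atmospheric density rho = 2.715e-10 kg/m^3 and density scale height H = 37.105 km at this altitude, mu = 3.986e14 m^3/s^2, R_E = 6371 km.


a = R_E + alt = 6572.0000 km = 6.572e+06 m
da_rev = 2*pi*rho*a^2/BC = 2*pi*2.715e-10*(6.572e+06)^2/74.4 = 990.311623 m per revolution
N = H/da_rev = 37105.0000 m / 990.311623 m = 37.4680 revolutions
P = 2*pi*sqrt(a^3/mu) = 5302.2177 s
lifetime = N*P = 37.4680 * 5302.2177 = 198663.5140 s = 2.2993 days

2.2993 days


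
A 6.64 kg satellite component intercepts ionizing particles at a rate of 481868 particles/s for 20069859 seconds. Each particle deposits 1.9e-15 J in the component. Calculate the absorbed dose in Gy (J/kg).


Total energy deposited = rate * time * E_per
  = 481868 * 20069859 * 1.9e-15 = 0.01837494 J
Dose = E_total / mass = 0.01837494 / 6.64
Dose = 0.002767311 Gy

0.0028 Gy


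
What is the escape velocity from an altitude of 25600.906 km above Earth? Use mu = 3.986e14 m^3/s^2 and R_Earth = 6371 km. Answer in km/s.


r = 6371.0 + 25600.906 = 31971.9060 km = 3.1971906e+07 m
v_esc = sqrt(2*mu/r) = sqrt(2*3.986e14 / 3.1971906e+07)
v_esc = 4993.4348 m/s = 4.9934 km/s

4.9934 km/s


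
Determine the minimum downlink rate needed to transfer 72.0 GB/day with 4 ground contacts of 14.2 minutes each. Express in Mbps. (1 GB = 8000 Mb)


total contact time = 4 * 14.2 * 60 = 3408.0000 s
data = 72.0 GB = 576000.0000 Mb
rate = 576000.0000 / 3408.0000 = 169.0141 Mbps

169.0141 Mbps


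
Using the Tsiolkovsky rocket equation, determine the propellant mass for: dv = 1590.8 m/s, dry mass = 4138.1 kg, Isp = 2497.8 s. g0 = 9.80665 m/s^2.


ve = Isp * g0 = 2497.8 * 9.80665 = 24495.050370 m/s
mass ratio = exp(dv/ve) = exp(1590.8/24495.050370) = 1.06709898
m_prop = m_dry * (mr - 1) = 4138.1 * (1.06709898 - 1)
m_prop = 277.6623 kg

277.6623 kg


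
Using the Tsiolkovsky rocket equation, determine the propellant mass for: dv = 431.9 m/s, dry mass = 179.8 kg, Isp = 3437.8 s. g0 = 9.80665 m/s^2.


ve = Isp * g0 = 3437.8 * 9.80665 = 33713.301370 m/s
mass ratio = exp(dv/ve) = exp(431.9/33713.301370) = 1.01289338
m_prop = m_dry * (mr - 1) = 179.8 * (1.01289338 - 1)
m_prop = 2.3182 kg

2.3182 kg


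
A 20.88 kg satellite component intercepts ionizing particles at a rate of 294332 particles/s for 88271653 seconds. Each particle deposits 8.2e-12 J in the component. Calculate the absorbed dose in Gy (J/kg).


Total energy deposited = rate * time * E_per
  = 294332 * 88271653 * 8.2e-12 = 213.0456 J
Dose = E_total / mass = 213.0456 / 20.88
Dose = 10.2033 Gy

10.2033 Gy


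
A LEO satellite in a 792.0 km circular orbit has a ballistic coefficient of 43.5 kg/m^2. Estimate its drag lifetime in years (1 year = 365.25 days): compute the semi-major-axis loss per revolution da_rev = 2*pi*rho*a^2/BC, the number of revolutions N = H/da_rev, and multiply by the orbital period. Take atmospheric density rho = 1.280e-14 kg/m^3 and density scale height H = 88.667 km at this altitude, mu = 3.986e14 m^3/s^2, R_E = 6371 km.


a = R_E + alt = 7163.0000 km = 7.163e+06 m
da_rev = 2*pi*rho*a^2/BC = 2*pi*1.280e-14*(7.163e+06)^2/43.5 = 0.0948616083 m per revolution
N = H/da_rev = 88667.0000 m / 0.0948616083 m = 934698.4688 revolutions
P = 2*pi*sqrt(a^3/mu) = 6033.2823 s
lifetime = N*P = 934698.4688 * 6033.2823 = 5.6392997e+09 s = 65269.6730 days
years = 65269.6730 / 365.25 = 178.6986 years

178.6986 years


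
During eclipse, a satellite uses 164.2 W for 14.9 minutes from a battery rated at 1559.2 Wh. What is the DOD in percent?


E_used = P * t / 60 = 164.2 * 14.9 / 60 = 40.7763 Wh
DOD = E_used / E_total * 100 = 40.7763 / 1559.2 * 100
DOD = 2.6152 %

2.6152 %


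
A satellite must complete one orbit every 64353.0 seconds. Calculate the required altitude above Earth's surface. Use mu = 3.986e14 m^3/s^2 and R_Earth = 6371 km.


T = 64353.0 s
r = (mu*T^2/(4*pi^2))^(1/3) = (3.986e14 * 64353.0^2 / (4*pi^2))^(1/3)
r = 3.4708703e+07 m = 34708.7029 km
alt = r - R_E = 34708.7029 - 6371 = 28337.7029 km

28337.7029 km


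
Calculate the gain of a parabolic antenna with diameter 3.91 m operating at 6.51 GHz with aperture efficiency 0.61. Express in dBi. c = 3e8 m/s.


lambda = c/f = 3e8 / 6.51e+09 = 0.04608295 m
G = eta*(pi*D/lambda)^2 = 0.61*(pi*3.91/0.04608295)^2
G = 43341.3628 (linear)
G = 10*log10(43341.3628) = 46.3690 dBi

46.3690 dBi


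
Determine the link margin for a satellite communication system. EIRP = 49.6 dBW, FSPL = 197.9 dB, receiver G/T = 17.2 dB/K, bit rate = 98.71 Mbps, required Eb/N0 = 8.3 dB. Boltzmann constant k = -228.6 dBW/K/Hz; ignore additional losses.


C/N0 = EIRP - FSPL + G/T - k = 49.6 - 197.9 + 17.2 - (-228.6)
C/N0 = 97.5000 dB-Hz
R_b = 98.71 Mbps = 9.871e+07 bps -> 10*log10(R_b) = 79.9436 dB-Hz
Eb/N0 = C/N0 - 10*log10(R_b) = 97.5000 - 79.9436 = 17.5564 dB
Margin = Eb/N0 - Eb/N0_req = 17.5564 - 8.3 = 9.2564 dB (link closes)

9.2564 dB


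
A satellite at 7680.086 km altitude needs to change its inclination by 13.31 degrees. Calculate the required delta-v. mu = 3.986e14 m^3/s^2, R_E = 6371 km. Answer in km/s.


r = 14051.0860 km = 1.4051086e+07 m
V = sqrt(mu/r) = 5326.1538 m/s
di = 13.31 deg = 0.2323033 rad
dV = 2*V*sin(di/2) = 2*5326.1538*sin(0.1161517)
dV = 1234.5030 m/s = 1.2345 km/s

1.2345 km/s


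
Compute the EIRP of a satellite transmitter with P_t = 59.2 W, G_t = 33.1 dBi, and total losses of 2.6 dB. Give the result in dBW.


Pt = 59.2 W = 17.7232 dBW
EIRP = Pt_dBW + Gt - losses = 17.7232 + 33.1 - 2.6 = 48.2232 dBW

48.2232 dBW


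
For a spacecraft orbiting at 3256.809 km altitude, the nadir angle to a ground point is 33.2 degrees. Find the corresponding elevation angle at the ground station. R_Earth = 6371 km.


r = R_E + alt = 9627.8090 km
Law of sines in the satellite / Earth-center / ground-point triangle:
  sin(nadir)/R_E = sin(90 + el)/r  =>  cos(el) = (r/R_E)*sin(nadir)
cos(el) = (9627.8090 / 6371.0000) * sin(33.2 deg) = 0.8274736
el = arccos(0.8274736) = 34.1599 deg
(Earth-central angle = 90 - nadir - el = 22.6401 deg)

34.1599 degrees


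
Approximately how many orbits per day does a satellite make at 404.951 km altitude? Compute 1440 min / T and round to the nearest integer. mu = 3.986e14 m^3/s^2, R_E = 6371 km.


r = 6.775951e+06 m
T = 2*pi*sqrt(r^3/mu) = 5550.9409 s = 92.5157 min
revs/day = 1440 / 92.5157 = 15.5649
Rounded: 16 revolutions per day

16 revolutions per day


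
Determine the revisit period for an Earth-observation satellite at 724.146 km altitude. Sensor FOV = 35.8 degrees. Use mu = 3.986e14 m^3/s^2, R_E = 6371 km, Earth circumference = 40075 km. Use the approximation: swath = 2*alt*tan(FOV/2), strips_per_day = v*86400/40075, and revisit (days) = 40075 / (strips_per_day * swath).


swath = 2*724.146*tan(0.3124139) = 467.7856 km
v = sqrt(mu/r) = 7495.2820 m/s = 7.4953 km/s
strips/day = v*86400/40075 = 7.4953*86400/40075 = 16.1595
coverage/day = strips * swath = 16.1595 * 467.7856 = 7559.1856 km
revisit = 40075 / 7559.1856 = 5.3015 days

5.3015 days


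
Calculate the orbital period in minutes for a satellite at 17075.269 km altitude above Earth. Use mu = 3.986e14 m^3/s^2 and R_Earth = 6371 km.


r = 23446.2690 km = 2.3446269e+07 m
T = 2*pi*sqrt(r^3/mu) = 2*pi*sqrt(1.288906e+22 / 3.986e14)
T = 35729.0802 s = 595.4847 min

595.4847 minutes


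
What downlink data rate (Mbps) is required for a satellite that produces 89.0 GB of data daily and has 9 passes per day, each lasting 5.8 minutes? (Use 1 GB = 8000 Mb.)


total contact time = 9 * 5.8 * 60 = 3132.0000 s
data = 89.0 GB = 712000.0000 Mb
rate = 712000.0000 / 3132.0000 = 227.3308 Mbps

227.3308 Mbps


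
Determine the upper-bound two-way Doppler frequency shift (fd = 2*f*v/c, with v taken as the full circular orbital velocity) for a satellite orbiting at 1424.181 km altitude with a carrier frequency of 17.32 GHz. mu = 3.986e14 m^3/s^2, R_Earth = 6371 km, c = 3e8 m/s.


r = 7.795181e+06 m
v = sqrt(mu/r) = 7150.8150 m/s (worst-case radial velocity)
f = 17.32 GHz = 1.732e+10 Hz
fd = 2*f*v/c = 2*1.732e+10*7150.8150/3.0e+08
fd = 825680.7774 Hz

825680.7774 Hz


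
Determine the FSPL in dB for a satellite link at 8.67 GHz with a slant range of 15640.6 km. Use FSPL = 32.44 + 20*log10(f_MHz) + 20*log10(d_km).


f = 8.67 GHz = 8670.0000 MHz
d = 15640.6 km
FSPL = 32.44 + 20*log10(8670.0000) + 20*log10(15640.6)
FSPL = 32.44 + 78.7604 + 83.8851
FSPL = 195.0855 dB

195.0855 dB


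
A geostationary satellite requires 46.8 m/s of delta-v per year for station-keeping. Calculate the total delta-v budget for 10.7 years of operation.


dV = rate * years = 46.8 * 10.7
dV = 500.7600 m/s

500.7600 m/s


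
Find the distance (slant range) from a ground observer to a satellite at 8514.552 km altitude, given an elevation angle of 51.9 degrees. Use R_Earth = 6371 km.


h = 8514.552 km, el = 51.9 deg
d = -R_E*sin(el) + sqrt((R_E*sin(el))^2 + 2*R_E*h + h^2)
d = -6371.0000*sin(0.9058259) + sqrt((6371.0000*0.786935)^2 + 2*6371.0000*8514.552 + 8514.552^2)
d = 9343.5200 km

9343.5200 km


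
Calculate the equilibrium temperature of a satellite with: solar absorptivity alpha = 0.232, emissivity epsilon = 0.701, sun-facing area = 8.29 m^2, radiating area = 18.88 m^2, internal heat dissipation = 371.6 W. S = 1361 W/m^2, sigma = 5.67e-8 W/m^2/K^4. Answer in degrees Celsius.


Numerator = alpha*S*A_sun + Q_int = 0.232*1361*8.29 + 371.6 = 2989.1841 W
Denominator = eps*sigma*A_rad = 0.701*5.67e-8*18.88 = 7.504177e-07 W/K^4
T^4 = 3.9833603e+09 K^4
T = 251.2247 K = -21.9253 C

-21.9253 degrees Celsius


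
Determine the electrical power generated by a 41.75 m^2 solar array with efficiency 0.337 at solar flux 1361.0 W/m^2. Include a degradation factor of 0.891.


P = area * eta * S * degradation
P = 41.75 * 0.337 * 1361.0 * 0.891
P = 17061.6964 W

17061.6964 W


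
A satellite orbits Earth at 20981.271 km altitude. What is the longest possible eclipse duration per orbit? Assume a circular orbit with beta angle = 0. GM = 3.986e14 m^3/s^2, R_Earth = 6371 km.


r = 27352.2710 km
T = 750.3261 min
Eclipse fraction = arcsin(R_E/r)/pi = arcsin(6371.0000/27352.2710)/pi
= arcsin(0.232924)/pi = 0.07482934
Eclipse duration = 0.07482934 * 750.3261 = 56.1464 min

56.1464 minutes


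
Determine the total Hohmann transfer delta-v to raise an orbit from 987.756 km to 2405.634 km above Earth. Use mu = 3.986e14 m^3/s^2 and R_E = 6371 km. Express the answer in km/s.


r1 = 7358.7560 km = 7.358756e+06 m
r2 = 8776.6340 km = 8.776634e+06 m
dv1 = sqrt(mu/r1)*(sqrt(2*r2/(r1+r2)) - 1) = 316.5592 m/s
dv2 = sqrt(mu/r2)*(1 - sqrt(2*r1/(r1+r2))) = 302.9044 m/s
total dv = |dv1| + |dv2| = 316.5592 + 302.9044 = 619.4636 m/s = 0.6194636 km/s

0.6195 km/s


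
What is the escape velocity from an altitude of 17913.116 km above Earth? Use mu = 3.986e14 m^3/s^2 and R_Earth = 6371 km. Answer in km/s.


r = 6371.0 + 17913.116 = 24284.1160 km = 2.4284116e+07 m
v_esc = sqrt(2*mu/r) = sqrt(2*3.986e14 / 2.4284116e+07)
v_esc = 5729.5761 m/s = 5.7296 km/s

5.7296 km/s


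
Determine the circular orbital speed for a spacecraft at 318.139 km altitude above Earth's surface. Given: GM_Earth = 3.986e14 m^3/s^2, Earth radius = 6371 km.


r = R_E + alt = 6371.0 + 318.139 = 6689.1390 km = 6.689139e+06 m
v = sqrt(mu/r) = sqrt(3.986e14 / 6.689139e+06) = 7719.3998 m/s = 7.7194 km/s

7.7194 km/s


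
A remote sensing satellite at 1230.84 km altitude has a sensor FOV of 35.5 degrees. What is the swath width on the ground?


FOV = 35.5 deg = 0.6195919 rad
swath = 2 * alt * tan(FOV/2) = 2 * 1230.84 * tan(0.3097959)
swath = 2 * 1230.84 * 0.3201025
swath = 787.9900 km

787.9900 km


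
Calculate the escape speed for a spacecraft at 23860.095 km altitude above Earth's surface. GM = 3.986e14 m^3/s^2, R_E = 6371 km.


r = 6371.0 + 23860.095 = 30231.0950 km = 3.0231095e+07 m
v_esc = sqrt(2*mu/r) = sqrt(2*3.986e14 / 3.0231095e+07)
v_esc = 5135.1922 m/s = 5.1352 km/s

5.1352 km/s


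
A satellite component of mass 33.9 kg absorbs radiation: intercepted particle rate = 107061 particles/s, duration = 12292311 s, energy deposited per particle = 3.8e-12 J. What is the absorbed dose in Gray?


Total energy deposited = rate * time * E_per
  = 107061 * 12292311 * 3.8e-12 = 5.0009 J
Dose = E_total / mass = 5.0009 / 33.9
Dose = 0.1475193 Gy

0.1475 Gy


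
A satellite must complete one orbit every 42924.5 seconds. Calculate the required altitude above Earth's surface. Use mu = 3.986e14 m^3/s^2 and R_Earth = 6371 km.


T = 42924.5 s
r = (mu*T^2/(4*pi^2))^(1/3) = (3.986e14 * 42924.5^2 / (4*pi^2))^(1/3)
r = 2.6496958e+07 m = 26496.9579 km
alt = r - R_E = 26496.9579 - 6371 = 20125.9579 km

20125.9579 km


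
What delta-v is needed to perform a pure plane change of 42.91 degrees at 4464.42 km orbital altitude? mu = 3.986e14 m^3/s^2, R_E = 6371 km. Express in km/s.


r = 10835.4200 km = 1.083542e+07 m
V = sqrt(mu/r) = 6065.2090 m/s
di = 42.91 deg = 0.7489208 rad
dV = 2*V*sin(di/2) = 2*6065.2090*sin(0.3744604)
dV = 4436.9474 m/s = 4.4369 km/s

4.4369 km/s


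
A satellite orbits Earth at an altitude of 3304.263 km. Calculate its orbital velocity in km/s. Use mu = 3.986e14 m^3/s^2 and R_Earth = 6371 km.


r = R_E + alt = 6371.0 + 3304.263 = 9675.2630 km = 9.675263e+06 m
v = sqrt(mu/r) = sqrt(3.986e14 / 9.675263e+06) = 6418.5549 m/s = 6.4186 km/s

6.4186 km/s


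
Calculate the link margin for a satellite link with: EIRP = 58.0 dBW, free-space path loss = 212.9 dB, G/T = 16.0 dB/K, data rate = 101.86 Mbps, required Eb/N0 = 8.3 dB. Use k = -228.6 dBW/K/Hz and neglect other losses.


C/N0 = EIRP - FSPL + G/T - k = 58.0 - 212.9 + 16.0 - (-228.6)
C/N0 = 89.7000 dB-Hz
R_b = 101.86 Mbps = 1.0186e+08 bps -> 10*log10(R_b) = 80.0800 dB-Hz
Eb/N0 = C/N0 - 10*log10(R_b) = 89.7000 - 80.0800 = 9.6200 dB
Margin = Eb/N0 - Eb/N0_req = 9.6200 - 8.3 = 1.3200 dB (link closes)

1.3200 dB


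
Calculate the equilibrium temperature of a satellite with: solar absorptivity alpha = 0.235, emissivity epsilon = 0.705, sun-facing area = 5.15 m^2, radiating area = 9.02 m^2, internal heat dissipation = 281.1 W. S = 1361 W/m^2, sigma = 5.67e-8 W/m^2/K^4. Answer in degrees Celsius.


Numerator = alpha*S*A_sun + Q_int = 0.235*1361*5.15 + 281.1 = 1928.2503 W
Denominator = eps*sigma*A_rad = 0.705*5.67e-8*9.02 = 3.6056097e-07 W/K^4
T^4 = 5.3479173e+09 K^4
T = 270.4246 K = -2.7254 C

-2.7254 degrees Celsius


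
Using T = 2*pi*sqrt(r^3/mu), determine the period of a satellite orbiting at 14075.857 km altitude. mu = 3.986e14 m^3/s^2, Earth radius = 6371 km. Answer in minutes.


r = 20446.8570 km = 2.0446857e+07 m
T = 2*pi*sqrt(r^3/mu) = 2*pi*sqrt(8.5482985e+21 / 3.986e14)
T = 29097.1907 s = 484.9532 min

484.9532 minutes


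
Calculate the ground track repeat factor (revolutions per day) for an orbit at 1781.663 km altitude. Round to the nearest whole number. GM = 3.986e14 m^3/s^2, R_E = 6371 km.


r = 8.152663e+06 m
T = 2*pi*sqrt(r^3/mu) = 7325.8911 s = 122.0982 min
revs/day = 1440 / 122.0982 = 11.7938
Rounded: 12 revolutions per day

12 revolutions per day


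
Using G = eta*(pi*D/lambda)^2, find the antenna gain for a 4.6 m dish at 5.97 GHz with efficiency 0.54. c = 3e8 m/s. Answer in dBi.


lambda = c/f = 3e8 / 5.97e+09 = 0.05025126 m
G = eta*(pi*D/lambda)^2 = 0.54*(pi*4.6/0.05025126)^2
G = 44659.6506 (linear)
G = 10*log10(44659.6506) = 46.4992 dBi

46.4992 dBi
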